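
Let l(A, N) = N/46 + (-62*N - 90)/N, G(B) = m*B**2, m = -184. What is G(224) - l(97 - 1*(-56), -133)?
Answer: -56483332447/6118 ≈ -9.2323e+6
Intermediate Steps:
G(B) = -184*B**2
l(A, N) = N/46 + (-90 - 62*N)/N (l(A, N) = N*(1/46) + (-90 - 62*N)/N = N/46 + (-90 - 62*N)/N)
G(224) - l(97 - 1*(-56), -133) = -184*224**2 - (-62 - 90/(-133) + (1/46)*(-133)) = -184*50176 - (-62 - 90*(-1/133) - 133/46) = -9232384 - (-62 + 90/133 - 133/46) = -9232384 - 1*(-392865/6118) = -9232384 + 392865/6118 = -56483332447/6118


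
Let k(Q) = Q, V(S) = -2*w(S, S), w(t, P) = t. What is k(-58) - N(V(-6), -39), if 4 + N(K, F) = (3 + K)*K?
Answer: -234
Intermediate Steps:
V(S) = -2*S
N(K, F) = -4 + K*(3 + K) (N(K, F) = -4 + (3 + K)*K = -4 + K*(3 + K))
k(-58) - N(V(-6), -39) = -58 - (-4 + (-2*(-6))**2 + 3*(-2*(-6))) = -58 - (-4 + 12**2 + 3*12) = -58 - (-4 + 144 + 36) = -58 - 1*176 = -58 - 176 = -234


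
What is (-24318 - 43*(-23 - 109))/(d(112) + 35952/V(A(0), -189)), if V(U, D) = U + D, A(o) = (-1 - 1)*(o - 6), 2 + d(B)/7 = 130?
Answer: -549939/20440 ≈ -26.905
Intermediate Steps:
d(B) = 896 (d(B) = -14 + 7*130 = -14 + 910 = 896)
A(o) = 12 - 2*o (A(o) = -2*(-6 + o) = 12 - 2*o)
V(U, D) = D + U
(-24318 - 43*(-23 - 109))/(d(112) + 35952/V(A(0), -189)) = (-24318 - 43*(-23 - 109))/(896 + 35952/(-189 + (12 - 2*0))) = (-24318 - 43*(-132))/(896 + 35952/(-189 + (12 + 0))) = (-24318 + 5676)/(896 + 35952/(-189 + 12)) = -18642/(896 + 35952/(-177)) = -18642/(896 + 35952*(-1/177)) = -18642/(896 - 11984/59) = -18642/40880/59 = -18642*59/40880 = -549939/20440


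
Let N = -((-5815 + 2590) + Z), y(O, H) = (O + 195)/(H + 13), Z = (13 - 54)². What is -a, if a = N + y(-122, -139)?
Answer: -194471/126 ≈ -1543.4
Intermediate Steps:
Z = 1681 (Z = (-41)² = 1681)
y(O, H) = (195 + O)/(13 + H)
N = 1544 (N = -((-5815 + 2590) + 1681) = -(-3225 + 1681) = -1*(-1544) = 1544)
a = 194471/126 (a = 1544 + (195 - 122)/(13 - 139) = 1544 + 73/(-126) = 1544 - 1/126*73 = 1544 - 73/126 = 194471/126 ≈ 1543.4)
-a = -1*194471/126 = -194471/126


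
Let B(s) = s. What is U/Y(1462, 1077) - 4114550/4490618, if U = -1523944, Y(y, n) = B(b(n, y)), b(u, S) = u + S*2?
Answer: -311814212361/816680119 ≈ -381.81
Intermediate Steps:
b(u, S) = u + 2*S
Y(y, n) = n + 2*y
U/Y(1462, 1077) - 4114550/4490618 = -1523944/(1077 + 2*1462) - 4114550/4490618 = -1523944/(1077 + 2924) - 4114550*1/4490618 = -1523944/4001 - 187025/204119 = -311814212361/816680119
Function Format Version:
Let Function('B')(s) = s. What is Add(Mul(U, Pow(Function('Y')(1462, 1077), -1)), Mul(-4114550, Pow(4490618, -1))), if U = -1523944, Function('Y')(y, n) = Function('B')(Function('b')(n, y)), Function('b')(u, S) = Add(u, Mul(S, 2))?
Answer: Rational(-311814212361, 816680119) ≈ -381.81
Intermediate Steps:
Function('b')(u, S) = Add(u, Mul(2, S))
Function('Y')(y, n) = Add(n, Mul(2, y))
Add(Mul(U, Pow(Function('Y')(1462, 1077), -1)), Mul(-4114550, Pow(4490618, -1))) = Add(Mul(-1523944, Pow(Add(1077, Mul(2, 1462)), -1)), Mul(-4114550, Pow(4490618, -1))) = Add(Mul(-1523944, Pow(Add(1077, 2924), -1)), Mul(-4114550, Rational(1, 4490618))) = Add(Mul(-1523944, Pow(4001, -1)), Rational(-187025, 204119)) = Add(Mul(-1523944, Rational(1, 4001)), Rational(-187025, 204119)) = Add(Rational(-1523944, 4001), Rational(-187025, 204119)) = Rational(-311814212361, 816680119)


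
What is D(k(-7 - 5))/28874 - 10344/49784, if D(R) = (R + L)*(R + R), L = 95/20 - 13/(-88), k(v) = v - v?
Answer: -1293/6223 ≈ -0.20778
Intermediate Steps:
k(v) = 0
L = 431/88 (L = 95*(1/20) - 13*(-1/88) = 19/4 + 13/88 = 431/88 ≈ 4.8977)
D(R) = 2*R*(431/88 + R) (D(R) = (R + 431/88)*(R + R) = (431/88 + R)*(2*R) = 2*R*(431/88 + R))
D(k(-7 - 5))/28874 - 10344/49784 = ((1/44)*0*(431 + 88*0))/28874 - 10344/49784 = ((1/44)*0*(431 + 0))*(1/28874) - 10344*1/49784 = ((1/44)*0*431)*(1/28874) - 1293/6223 = 0*(1/28874) - 1293/6223 = 0 - 1293/6223 = -1293/6223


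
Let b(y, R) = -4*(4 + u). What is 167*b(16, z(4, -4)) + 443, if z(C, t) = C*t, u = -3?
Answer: -225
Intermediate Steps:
b(y, R) = -4 (b(y, R) = -4*(4 - 3) = -4*1 = -4)
167*b(16, z(4, -4)) + 443 = 167*(-4) + 443 = -668 + 443 = -225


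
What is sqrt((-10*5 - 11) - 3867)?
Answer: 2*I*sqrt(982) ≈ 62.674*I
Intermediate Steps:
sqrt((-10*5 - 11) - 3867) = sqrt((-50 - 11) - 3867) = sqrt(-61 - 3867) = sqrt(-3928) = 2*I*sqrt(982)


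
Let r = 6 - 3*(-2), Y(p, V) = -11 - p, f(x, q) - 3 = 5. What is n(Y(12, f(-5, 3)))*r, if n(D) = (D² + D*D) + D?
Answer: 12420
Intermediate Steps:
f(x, q) = 8 (f(x, q) = 3 + 5 = 8)
r = 12 (r = 6 + 6 = 12)
n(D) = D + 2*D² (n(D) = (D² + D²) + D = 2*D² + D = D + 2*D²)
n(Y(12, f(-5, 3)))*r = ((-11 - 1*12)*(1 + 2*(-11 - 1*12)))*12 = ((-11 - 12)*(1 + 2*(-11 - 12)))*12 = -23*(1 + 2*(-23))*12 = -23*(1 - 46)*12 = -23*(-45)*12 = 1035*12 = 12420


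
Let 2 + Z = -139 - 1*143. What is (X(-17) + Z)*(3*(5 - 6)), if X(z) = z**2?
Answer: -15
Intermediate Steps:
Z = -284 (Z = -2 + (-139 - 1*143) = -2 + (-139 - 143) = -2 - 282 = -284)
(X(-17) + Z)*(3*(5 - 6)) = ((-17)**2 - 284)*(3*(5 - 6)) = (289 - 284)*(3*(-1)) = 5*(-3) = -15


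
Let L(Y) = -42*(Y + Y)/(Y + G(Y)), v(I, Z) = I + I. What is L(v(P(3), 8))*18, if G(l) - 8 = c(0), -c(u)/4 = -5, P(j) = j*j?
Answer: -13608/23 ≈ -591.65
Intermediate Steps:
P(j) = j²
c(u) = 20 (c(u) = -4*(-5) = 20)
G(l) = 28 (G(l) = 8 + 20 = 28)
v(I, Z) = 2*I
L(Y) = -84*Y/(28 + Y) (L(Y) = -42*(Y + Y)/(Y + 28) = -42*2*Y/(28 + Y) = -84*Y/(28 + Y))
L(v(P(3), 8))*18 = -84*2*3²/(28 + 2*3²)*18 = -84*2*9/(28 + 2*9)*18 = -84*18/(28 + 18)*18 = -84*18/46*18 = -84*18*1/46*18 = -756/23*18 = -13608/23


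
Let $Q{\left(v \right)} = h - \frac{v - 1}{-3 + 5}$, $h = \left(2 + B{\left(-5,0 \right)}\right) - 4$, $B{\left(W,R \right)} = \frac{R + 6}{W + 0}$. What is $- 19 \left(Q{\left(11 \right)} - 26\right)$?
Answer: $\frac{3249}{5} \approx 649.8$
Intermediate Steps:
$B{\left(W,R \right)} = \frac{6 + R}{W}$
$h = - \frac{16}{5}$ ($h = \left(2 + \frac{6 + 0}{-5}\right) - 4 = \left(2 - \frac{6}{5}\right) - 4 = \frac{4}{5} - 4 = - \frac{16}{5} \approx -3.2$)
$Q{\left(v \right)} = - \frac{27}{10} - \frac{v}{2}$ ($Q{\left(v \right)} = - \frac{16}{5} - \frac{v - 1}{-3 + 5} = - \frac{16}{5} - \frac{-1 + v}{2} = - \frac{16}{5} - \left(-1 + v\right) \frac{1}{2} = - \frac{16}{5} - \left(- \frac{1}{2} + \frac{v}{2}\right) = - \frac{27}{10} - \frac{v}{2}$)
$- 19 \left(Q{\left(11 \right)} - 26\right) = - 19 \left(\left(- \frac{27}{10} - \frac{11}{2}\right) - 26\right) = - 19 \left(- \frac{41}{5} - 26\right) = \left(-19\right) \left(- \frac{171}{5}\right) = \frac{3249}{5}$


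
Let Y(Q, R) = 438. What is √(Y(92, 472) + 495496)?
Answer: √495934 ≈ 704.23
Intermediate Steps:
√(Y(92, 472) + 495496) = √(438 + 495496) = √495934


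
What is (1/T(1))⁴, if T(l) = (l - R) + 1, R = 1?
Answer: 1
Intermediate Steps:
T(l) = l (T(l) = (l - 1*1) + 1 = (l - 1) + 1 = (-1 + l) + 1 = l)
(1/T(1))⁴ = (1/1)⁴ = 1⁴ = 1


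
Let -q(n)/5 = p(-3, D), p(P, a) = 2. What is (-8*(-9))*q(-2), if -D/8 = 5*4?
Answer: -720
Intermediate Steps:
D = -160 (D = -40*4 = -8*20 = -160)
q(n) = -10 (q(n) = -5*2 = -10)
(-8*(-9))*q(-2) = -8*(-9)*(-10) = 72*(-10) = -720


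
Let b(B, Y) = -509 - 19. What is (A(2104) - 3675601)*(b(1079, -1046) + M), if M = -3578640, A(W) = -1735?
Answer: 13161803336448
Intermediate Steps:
b(B, Y) = -528
(A(2104) - 3675601)*(b(1079, -1046) + M) = (-1735 - 3675601)*(-528 - 3578640) = -3677336*(-3579168) = 13161803336448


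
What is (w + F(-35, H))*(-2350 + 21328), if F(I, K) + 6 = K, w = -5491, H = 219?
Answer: -100165884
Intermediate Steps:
F(I, K) = -6 + K
(w + F(-35, H))*(-2350 + 21328) = (-5491 + (-6 + 219))*(-2350 + 21328) = (-5491 + 213)*18978 = -5278*18978 = -100165884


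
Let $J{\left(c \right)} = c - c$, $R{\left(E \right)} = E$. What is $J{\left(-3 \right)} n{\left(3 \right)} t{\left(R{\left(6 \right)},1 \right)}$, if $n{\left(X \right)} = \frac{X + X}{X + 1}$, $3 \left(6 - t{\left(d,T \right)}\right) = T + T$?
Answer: $0$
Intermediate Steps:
$t{\left(d,T \right)} = 6 - \frac{2 T}{3}$ ($t{\left(d,T \right)} = 6 - \frac{T + T}{3} = 6 - \frac{2 T}{3}$)
$J{\left(c \right)} = 0$
$n{\left(X \right)} = \frac{2 X}{1 + X}$
$J{\left(-3 \right)} n{\left(3 \right)} t{\left(R{\left(6 \right)},1 \right)} = 0 \cdot 2 \cdot 3 \frac{1}{1 + 3} \left(6 - \frac{2}{3}\right) = 0 \cdot 2 \cdot 3 \cdot \frac{1}{4} \left(6 - \frac{2}{3}\right) = 0 \cdot 2 \cdot 3 \cdot \frac{1}{4} \cdot \frac{16}{3} = 0 \cdot \frac{3}{2} \cdot \frac{16}{3} = 0 \cdot \frac{16}{3} = 0$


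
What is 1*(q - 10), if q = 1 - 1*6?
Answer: -15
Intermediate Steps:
q = -5 (q = 1 - 6 = -5)
1*(q - 10) = 1*(-5 - 10) = 1*(-15) = -15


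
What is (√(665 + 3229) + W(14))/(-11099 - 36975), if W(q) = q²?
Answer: -98/24037 - √3894/48074 ≈ -0.0053751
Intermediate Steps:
(√(665 + 3229) + W(14))/(-11099 - 36975) = (√(665 + 3229) + 14²)/(-11099 - 36975) = (√3894 + 196)/(-48074) = (196 + √3894)*(-1/48074) = -98/24037 - √3894/48074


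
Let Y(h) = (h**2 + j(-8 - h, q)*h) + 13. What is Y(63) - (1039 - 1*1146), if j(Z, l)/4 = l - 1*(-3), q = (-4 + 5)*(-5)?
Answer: 3585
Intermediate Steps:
q = -5 (q = 1*(-5) = -5)
j(Z, l) = 12 + 4*l (j(Z, l) = 4*(l - 1*(-3)) = 4*(l + 3) = 4*(3 + l) = 12 + 4*l)
Y(h) = 13 + h**2 - 8*h (Y(h) = (h**2 + (12 + 4*(-5))*h) + 13 = (h**2 + (12 - 20)*h) + 13 = (h**2 - 8*h) + 13 = 13 + h**2 - 8*h)
Y(63) - (1039 - 1*1146) = (13 + 63**2 - 8*63) - (1039 - 1*1146) = (13 + 3969 - 504) - (1039 - 1146) = 3478 - 1*(-107) = 3478 + 107 = 3585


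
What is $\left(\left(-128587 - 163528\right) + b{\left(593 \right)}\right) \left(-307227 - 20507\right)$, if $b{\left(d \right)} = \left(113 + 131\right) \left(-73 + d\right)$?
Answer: $54153127490$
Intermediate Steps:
$b{\left(d \right)} = -17812 + 244 d$ ($b{\left(d \right)} = 244 \left(-73 + d\right) = -17812 + 244 d$)
$\left(\left(-128587 - 163528\right) + b{\left(593 \right)}\right) \left(-307227 - 20507\right) = \left(\left(-128587 - 163528\right) + \left(-17812 + 244 \cdot 593\right)\right) \left(-307227 - 20507\right) = \left(\left(-128587 - 163528\right) + \left(-17812 + 144692\right)\right) \left(-327734\right) = \left(-292115 + 126880\right) \left(-327734\right) = \left(-165235\right) \left(-327734\right) = 54153127490$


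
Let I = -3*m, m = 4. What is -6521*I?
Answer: 78252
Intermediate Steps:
I = -12 (I = -3*4 = -12)
-6521*I = -6521*(-12) = 78252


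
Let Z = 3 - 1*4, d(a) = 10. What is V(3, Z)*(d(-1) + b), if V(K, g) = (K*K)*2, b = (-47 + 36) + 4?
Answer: 54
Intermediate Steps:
Z = -1 (Z = 3 - 4 = -1)
b = -7 (b = -11 + 4 = -7)
V(K, g) = 2*K² (V(K, g) = K²*2 = 2*K²)
V(3, Z)*(d(-1) + b) = (2*3²)*(10 - 7) = (2*9)*3 = 18*3 = 54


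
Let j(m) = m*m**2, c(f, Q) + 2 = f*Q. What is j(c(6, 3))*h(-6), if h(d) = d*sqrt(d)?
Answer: -24576*I*sqrt(6) ≈ -60199.0*I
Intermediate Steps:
h(d) = d**(3/2)
c(f, Q) = -2 + Q*f (c(f, Q) = -2 + f*Q = -2 + Q*f)
j(m) = m**3
j(c(6, 3))*h(-6) = (-2 + 3*6)**3*(-6)**(3/2) = (-2 + 18)**3*(-6*I*sqrt(6)) = 16**3*(-6*I*sqrt(6)) = 4096*(-6*I*sqrt(6)) = -24576*I*sqrt(6)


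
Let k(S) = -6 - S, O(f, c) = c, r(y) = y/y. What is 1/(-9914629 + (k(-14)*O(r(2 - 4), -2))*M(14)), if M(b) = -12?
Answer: -1/9914437 ≈ -1.0086e-7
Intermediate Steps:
r(y) = 1
1/(-9914629 + (k(-14)*O(r(2 - 4), -2))*M(14)) = 1/(-9914629 + ((-6 - 1*(-14))*(-2))*(-12)) = 1/(-9914629 + ((-6 + 14)*(-2))*(-12)) = 1/(-9914629 + (8*(-2))*(-12)) = 1/(-9914629 - 16*(-12)) = 1/(-9914629 + 192) = 1/(-9914437) = -1/9914437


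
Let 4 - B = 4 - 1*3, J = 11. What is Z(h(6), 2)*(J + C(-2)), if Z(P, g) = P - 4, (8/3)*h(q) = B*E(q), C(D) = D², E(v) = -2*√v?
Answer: -60 - 135*√6/4 ≈ -142.67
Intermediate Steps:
B = 3 (B = 4 - (4 - 1*3) = 4 - (4 - 3) = 4 - 1*1 = 4 - 1 = 3)
h(q) = -9*√q/4 (h(q) = 3*(3*(-2*√q))/8 = 3*(-6*√q)/8 = -9*√q/4)
Z(P, g) = -4 + P
Z(h(6), 2)*(J + C(-2)) = (-4 - 9*√6/4)*(11 + (-2)²) = (-4 - 9*√6/4)*(11 + 4) = (-4 - 9*√6/4)*15 = -60 - 135*√6/4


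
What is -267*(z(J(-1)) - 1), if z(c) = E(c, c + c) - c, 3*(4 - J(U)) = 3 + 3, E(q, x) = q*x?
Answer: -1335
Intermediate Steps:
J(U) = 2 (J(U) = 4 - (3 + 3)/3 = 4 - 1/3*6 = 4 - 2 = 2)
z(c) = -c + 2*c**2 (z(c) = c*(c + c) - c = c*(2*c) - c = 2*c**2 - c = -c + 2*c**2)
-267*(z(J(-1)) - 1) = -267*(2*(-1 + 2*2) - 1) = -267*(2*(-1 + 4) - 1) = -267*(2*3 - 1) = -267*(6 - 1) = -267*5 = -1335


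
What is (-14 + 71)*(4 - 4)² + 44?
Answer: 44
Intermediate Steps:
(-14 + 71)*(4 - 4)² + 44 = 57*0² + 44 = 57*0 + 44 = 0 + 44 = 44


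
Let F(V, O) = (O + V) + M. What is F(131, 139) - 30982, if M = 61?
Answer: -30651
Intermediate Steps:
F(V, O) = 61 + O + V (F(V, O) = (O + V) + 61 = 61 + O + V)
F(131, 139) - 30982 = (61 + 139 + 131) - 30982 = 331 - 30982 = -30651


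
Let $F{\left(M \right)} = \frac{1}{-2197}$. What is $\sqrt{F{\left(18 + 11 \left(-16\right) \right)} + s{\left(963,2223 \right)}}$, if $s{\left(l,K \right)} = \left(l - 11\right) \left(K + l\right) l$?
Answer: $\frac{\sqrt{83422349324483}}{169} \approx 54045.0$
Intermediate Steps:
$s{\left(l,K \right)} = l \left(-11 + l\right) \left(K + l\right)$ ($s{\left(l,K \right)} = \left(-11 + l\right) \left(K + l\right) l = l \left(-11 + l\right) \left(K + l\right)$)
$F{\left(M \right)} = - \frac{1}{2197}$
$\sqrt{F{\left(18 + 11 \left(-16\right) \right)} + s{\left(963,2223 \right)}} = \sqrt{- \frac{1}{2197} + 963 \left(963^{2} - 24453 - 10593 + 2223 \cdot 963\right)} = \sqrt{- \frac{1}{2197} + 963 \left(927369 - 24453 - 10593 + 2140749\right)} = \sqrt{- \frac{1}{2197} + 963 \cdot 3033072} = \sqrt{- \frac{1}{2197} + 2920848336} = \sqrt{\frac{6417103794191}{2197}} = \frac{\sqrt{83422349324483}}{169}$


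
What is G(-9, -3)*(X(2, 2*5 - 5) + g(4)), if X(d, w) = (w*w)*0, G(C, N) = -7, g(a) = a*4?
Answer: -112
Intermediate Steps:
g(a) = 4*a
X(d, w) = 0 (X(d, w) = w**2*0 = 0)
G(-9, -3)*(X(2, 2*5 - 5) + g(4)) = -7*(0 + 4*4) = -7*(0 + 16) = -7*16 = -112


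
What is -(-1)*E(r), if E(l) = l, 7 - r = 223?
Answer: -216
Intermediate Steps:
r = -216 (r = 7 - 1*223 = 7 - 223 = -216)
-(-1)*E(r) = -(-1)*(-216) = -1*216 = -216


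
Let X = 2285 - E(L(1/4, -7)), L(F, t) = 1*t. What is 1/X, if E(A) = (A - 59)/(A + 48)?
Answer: 41/93751 ≈ 0.00043733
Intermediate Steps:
L(F, t) = t
E(A) = (-59 + A)/(48 + A)
X = 93751/41 (X = 2285 - (-59 - 7)/(48 - 7) = 2285 - (-66)/41 = 2285 - 1*(-66/41) = 2285 + 66/41 = 93751/41 ≈ 2286.6)
1/X = 1/(93751/41) = 41/93751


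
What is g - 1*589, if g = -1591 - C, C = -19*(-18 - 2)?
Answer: -2560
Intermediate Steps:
C = 380 (C = -19*(-20) = 380)
g = -1971 (g = -1591 - 1*380 = -1591 - 380 = -1971)
g - 1*589 = -1971 - 1*589 = -1971 - 589 = -2560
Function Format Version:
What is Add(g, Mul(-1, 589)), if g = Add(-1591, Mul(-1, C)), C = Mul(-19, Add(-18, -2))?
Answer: -2560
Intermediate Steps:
C = 380 (C = Mul(-19, -20) = 380)
g = -1971 (g = Add(-1591, Mul(-1, 380)) = Add(-1591, -380) = -1971)
Add(g, Mul(-1, 589)) = Add(-1971, Mul(-1, 589)) = Add(-1971, -589) = -2560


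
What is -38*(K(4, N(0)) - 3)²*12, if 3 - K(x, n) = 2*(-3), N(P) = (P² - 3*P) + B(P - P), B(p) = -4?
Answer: -16416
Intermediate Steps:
N(P) = -4 + P² - 3*P (N(P) = (P² - 3*P) - 4 = -4 + P² - 3*P)
K(x, n) = 9 (K(x, n) = 3 - 2*(-3) = 3 - 1*(-6) = 3 + 6 = 9)
-38*(K(4, N(0)) - 3)²*12 = -38*(9 - 3)²*12 = -38*6²*12 = -38*36*12 = -1368*12 = -16416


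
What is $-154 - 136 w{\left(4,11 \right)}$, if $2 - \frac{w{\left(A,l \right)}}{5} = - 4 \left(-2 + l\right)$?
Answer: $-25994$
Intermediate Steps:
$w{\left(A,l \right)} = -30 + 20 l$ ($w{\left(A,l \right)} = 10 - 5 \left(- 4 \left(-2 + l\right)\right) = 10 - 5 \left(8 - 4 l\right) = 10 + \left(-40 + 20 l\right) = -30 + 20 l$)
$-154 - 136 w{\left(4,11 \right)} = -154 - 136 \left(-30 + 20 \cdot 11\right) = -154 - 136 \left(-30 + 220\right) = -154 - 25840 = -25994$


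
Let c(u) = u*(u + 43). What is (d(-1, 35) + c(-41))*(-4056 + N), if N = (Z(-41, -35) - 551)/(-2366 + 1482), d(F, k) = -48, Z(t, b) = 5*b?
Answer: 8961945/17 ≈ 5.2717e+5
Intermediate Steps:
c(u) = u*(43 + u)
N = 363/442 (N = (5*(-35) - 551)/(-2366 + 1482) = (-175 - 551)/(-884) = -726*(-1/884) = 363/442 ≈ 0.82127)
(d(-1, 35) + c(-41))*(-4056 + N) = (-48 - 41*(43 - 41))*(-4056 + 363/442) = (-48 - 41*2)*(-1792389/442) = (-48 - 82)*(-1792389/442) = -130*(-1792389/442) = 8961945/17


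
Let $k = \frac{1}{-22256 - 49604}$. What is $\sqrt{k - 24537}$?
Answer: $\frac{i \sqrt{31676405769265}}{35930} \approx 156.64 i$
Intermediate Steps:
$k = - \frac{1}{71860}$ ($k = \frac{1}{-71860} = - \frac{1}{71860} \approx -1.3916 \cdot 10^{-5}$)
$\sqrt{k - 24537} = \sqrt{- \frac{1}{71860} - 24537} = \sqrt{- \frac{1763228821}{71860}} = \frac{i \sqrt{31676405769265}}{35930}$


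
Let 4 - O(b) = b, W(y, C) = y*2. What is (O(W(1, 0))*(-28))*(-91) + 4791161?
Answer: 4796257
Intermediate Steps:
W(y, C) = 2*y
O(b) = 4 - b
(O(W(1, 0))*(-28))*(-91) + 4791161 = ((4 - 2)*(-28))*(-91) + 4791161 = (2*(-28))*(-91) + 4791161 = -56*(-91) + 4791161 = 5096 + 4791161 = 4796257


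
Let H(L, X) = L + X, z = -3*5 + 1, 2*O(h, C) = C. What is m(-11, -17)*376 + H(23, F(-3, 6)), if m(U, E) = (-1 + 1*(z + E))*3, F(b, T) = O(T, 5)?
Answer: -72141/2 ≈ -36071.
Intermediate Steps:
O(h, C) = C/2
z = -14 (z = -15 + 1 = -14)
F(b, T) = 5/2 (F(b, T) = (½)*5 = 5/2)
m(U, E) = -45 + 3*E (m(U, E) = (-1 + 1*(-14 + E))*3 = (-1 + (-14 + E))*3 = (-15 + E)*3 = -45 + 3*E)
m(-11, -17)*376 + H(23, F(-3, 6)) = (-45 + 3*(-17))*376 + (23 + 5/2) = (-45 - 51)*376 + 51/2 = -96*376 + 51/2 = -36096 + 51/2 = -72141/2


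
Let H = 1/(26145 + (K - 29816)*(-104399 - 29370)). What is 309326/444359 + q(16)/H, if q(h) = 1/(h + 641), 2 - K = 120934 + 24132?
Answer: 10395134183329717/291943863 ≈ 3.5607e+7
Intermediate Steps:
K = -145064 (K = 2 - (120934 + 24132) = 2 - 1*145066 = 2 - 145066 = -145064)
q(h) = 1/(641 + h)
H = 1/23393548865 (H = 1/(26145 + (-145064 - 29816)*(-104399 - 29370)) = 1/(26145 - 174880*(-133769)) = 1/(26145 + 23393522720) = 1/23393548865 ≈ 4.2747e-11)
309326/444359 + q(16)/H = 309326/444359 + 1/((641 + 16)*(1/23393548865)) = 309326*(1/444359) + 23393548865/657 = 309326/444359 + (1/657)*23393548865 = 309326/444359 + 23393548865/657 = 10395134183329717/291943863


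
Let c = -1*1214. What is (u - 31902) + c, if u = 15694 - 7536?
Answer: -24958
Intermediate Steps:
c = -1214
u = 8158
(u - 31902) + c = (8158 - 31902) - 1214 = -23744 - 1214 = -24958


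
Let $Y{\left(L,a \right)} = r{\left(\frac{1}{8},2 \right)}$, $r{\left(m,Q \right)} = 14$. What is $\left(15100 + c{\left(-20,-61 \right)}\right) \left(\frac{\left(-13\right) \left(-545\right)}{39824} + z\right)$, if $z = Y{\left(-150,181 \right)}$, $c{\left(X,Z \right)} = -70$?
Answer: $\frac{4243126815}{19912} \approx 2.1309 \cdot 10^{5}$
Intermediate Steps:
$Y{\left(L,a \right)} = 14$
$z = 14$
$\left(15100 + c{\left(-20,-61 \right)}\right) \left(\frac{\left(-13\right) \left(-545\right)}{39824} + z\right) = \left(15100 - 70\right) \left(\frac{\left(-13\right) \left(-545\right)}{39824} + 14\right) = 15030 \left(7085 \cdot \frac{1}{39824} + 14\right) = 15030 \left(\frac{7085}{39824} + 14\right) = 15030 \cdot \frac{564621}{39824} = \frac{4243126815}{19912}$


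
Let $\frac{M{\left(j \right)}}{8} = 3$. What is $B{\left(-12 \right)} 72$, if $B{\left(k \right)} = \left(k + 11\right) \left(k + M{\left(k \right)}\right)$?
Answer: $-864$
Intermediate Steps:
$M{\left(j \right)} = 24$ ($M{\left(j \right)} = 8 \cdot 3 = 24$)
$B{\left(k \right)} = \left(11 + k\right) \left(24 + k\right)$ ($B{\left(k \right)} = \left(k + 11\right) \left(k + 24\right) = \left(11 + k\right) \left(24 + k\right)$)
$B{\left(-12 \right)} 72 = \left(264 + \left(-12\right)^{2} + 35 \left(-12\right)\right) 72 = \left(264 + 144 - 420\right) 72 = \left(-12\right) 72 = -864$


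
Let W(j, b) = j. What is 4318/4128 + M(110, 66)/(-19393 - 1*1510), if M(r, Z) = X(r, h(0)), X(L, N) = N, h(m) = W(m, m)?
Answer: 2159/2064 ≈ 1.0460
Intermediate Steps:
h(m) = m
M(r, Z) = 0
4318/4128 + M(110, 66)/(-19393 - 1*1510) = 4318/4128 + 0/(-19393 - 1*1510) = 4318*(1/4128) + 0/(-19393 - 1510) = 2159/2064 + 0/(-20903) = 2159/2064 + 0*(-1/20903) = 2159/2064 + 0 = 2159/2064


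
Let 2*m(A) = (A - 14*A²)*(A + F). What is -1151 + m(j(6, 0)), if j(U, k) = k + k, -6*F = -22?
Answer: -1151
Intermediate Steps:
F = 11/3 (F = -⅙*(-22) = 11/3 ≈ 3.6667)
j(U, k) = 2*k
m(A) = (11/3 + A)*(A - 14*A²)/2 (m(A) = ((A - 14*A²)*(A + 11/3))/2 = ((A - 14*A²)*(11/3 + A))/2 = ((11/3 + A)*(A - 14*A²))/2 = (11/3 + A)*(A - 14*A²)/2)
-1151 + m(j(6, 0)) = -1151 + (2*0)*(11 - 302*0 - 42*(2*0)²)/6 = -1151 + (⅙)*0*(11 - 151*0 - 42*0²) = -1151 + (⅙)*0*(11 + 0 - 42*0) = -1151 + (⅙)*0*(11 + 0 + 0) = -1151 + (⅙)*0*11 = -1151 + 0 = -1151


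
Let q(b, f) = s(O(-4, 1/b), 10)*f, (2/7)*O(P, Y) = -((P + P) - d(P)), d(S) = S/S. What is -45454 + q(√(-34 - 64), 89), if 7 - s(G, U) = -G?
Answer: -84055/2 ≈ -42028.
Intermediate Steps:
d(S) = 1
O(P, Y) = 7/2 - 7*P (O(P, Y) = 7*(-((P + P) - 1*1))/2 = 7*(-(2*P - 1))/2 = 7*(-(-1 + 2*P))/2 = 7*(1 - 2*P)/2 = 7/2 - 7*P)
s(G, U) = 7 + G (s(G, U) = 7 - (-1)*G = 7 + G)
q(b, f) = 77*f/2 (q(b, f) = (7 + (7/2 - 7*(-4)))*f = (7 + (7/2 + 28))*f = (7 + 63/2)*f = 77*f/2)
-45454 + q(√(-34 - 64), 89) = -45454 + (77/2)*89 = -45454 + 6853/2 = -84055/2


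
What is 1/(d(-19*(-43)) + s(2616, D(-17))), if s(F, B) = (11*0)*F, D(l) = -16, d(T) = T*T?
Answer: 1/667489 ≈ 1.4982e-6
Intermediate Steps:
d(T) = T²
s(F, B) = 0 (s(F, B) = 0*F = 0)
1/(d(-19*(-43)) + s(2616, D(-17))) = 1/((-19*(-43))² + 0) = 1/(817² + 0) = 1/(667489 + 0) = 1/667489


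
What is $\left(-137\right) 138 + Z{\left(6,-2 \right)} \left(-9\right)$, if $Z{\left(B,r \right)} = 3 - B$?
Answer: $-18879$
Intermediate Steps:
$\left(-137\right) 138 + Z{\left(6,-2 \right)} \left(-9\right) = \left(-137\right) 138 + \left(3 - 6\right) \left(-9\right) = -18906 + \left(3 - 6\right) \left(-9\right) = -18906 - -27 = -18906 + 27 = -18879$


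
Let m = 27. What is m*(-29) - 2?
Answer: -785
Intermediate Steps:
m*(-29) - 2 = 27*(-29) - 2 = -783 - 2 = -785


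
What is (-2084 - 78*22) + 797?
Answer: -3003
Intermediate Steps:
(-2084 - 78*22) + 797 = (-2084 - 1716) + 797 = -3800 + 797 = -3003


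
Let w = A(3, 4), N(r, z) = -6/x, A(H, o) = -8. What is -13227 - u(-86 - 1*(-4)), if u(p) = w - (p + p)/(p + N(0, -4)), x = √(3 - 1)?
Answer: -44316583/3353 - 246*√2/3353 ≈ -13217.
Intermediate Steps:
x = √2 ≈ 1.4142
N(r, z) = -3*√2 (N(r, z) = -6*√2/2 = -3*√2)
w = -8
u(p) = -8 - 2*p/(p - 3*√2) (u(p) = -8 - (p + p)/(p - 3*√2) = -8 - 2*p/(p - 3*√2))
-13227 - u(-86 - 1*(-4)) = -13227 - 2*(-5*(-86 - 1*(-4)) + 12*√2)/((-86 - 1*(-4)) - 3*√2) = -13227 - 2*(-5*(-86 + 4) + 12*√2)/((-86 + 4) - 3*√2) = -13227 - 2*(-5*(-82) + 12*√2)/(-82 - 3*√2) = -13227 - 2*(410 + 12*√2)/(-82 - 3*√2)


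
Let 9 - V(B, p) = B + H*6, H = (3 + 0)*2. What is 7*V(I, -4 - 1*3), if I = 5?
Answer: -224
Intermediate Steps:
H = 6 (H = 3*2 = 6)
V(B, p) = -27 - B (V(B, p) = 9 - (B + 6*6) = 9 - (B + 36) = 9 - (36 + B) = 9 + (-36 - B) = -27 - B)
7*V(I, -4 - 1*3) = 7*(-27 - 1*5) = 7*(-27 - 5) = 7*(-32) = -224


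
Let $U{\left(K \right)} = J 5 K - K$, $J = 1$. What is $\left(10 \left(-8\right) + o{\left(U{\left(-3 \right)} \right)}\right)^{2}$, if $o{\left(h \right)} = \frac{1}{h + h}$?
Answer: $\frac{3690241}{576} \approx 6406.7$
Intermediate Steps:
$U{\left(K \right)} = 4 K$ ($U{\left(K \right)} = 1 \cdot 5 K - K = 5 K - K = 4 K$)
$o{\left(h \right)} = \frac{1}{2 h}$
$\left(10 \left(-8\right) + o{\left(U{\left(-3 \right)} \right)}\right)^{2} = \left(10 \left(-8\right) + \frac{1}{2 \cdot 4 \left(-3\right)}\right)^{2} = \left(-80 + \frac{1}{2 \left(-12\right)}\right)^{2} = \left(-80 + \frac{1}{2} \left(- \frac{1}{12}\right)\right)^{2} = \left(-80 - \frac{1}{24}\right)^{2} = \left(- \frac{1921}{24}\right)^{2} = \frac{3690241}{576}$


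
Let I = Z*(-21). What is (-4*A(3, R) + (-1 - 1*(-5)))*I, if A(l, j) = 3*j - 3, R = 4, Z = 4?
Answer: 2688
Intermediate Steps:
A(l, j) = -3 + 3*j
I = -84 (I = 4*(-21) = -84)
(-4*A(3, R) + (-1 - 1*(-5)))*I = (-4*(-3 + 3*4) + (-1 - 1*(-5)))*(-84) = (-4*(-3 + 12) + (-1 + 5))*(-84) = (-4*9 + 4)*(-84) = (-36 + 4)*(-84) = -32*(-84) = 2688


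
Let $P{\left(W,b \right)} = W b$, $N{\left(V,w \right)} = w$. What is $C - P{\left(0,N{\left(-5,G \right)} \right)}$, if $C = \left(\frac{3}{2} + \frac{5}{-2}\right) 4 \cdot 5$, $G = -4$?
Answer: $-20$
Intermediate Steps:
$C = -20$ ($C = \left(3 \cdot \frac{1}{2} + 5 \left(- \frac{1}{2}\right)\right) 4 \cdot 5 = \left(\frac{3}{2} - \frac{5}{2}\right) 4 \cdot 5 = \left(-1\right) 4 \cdot 5 = \left(-4\right) 5 = -20$)
$C - P{\left(0,N{\left(-5,G \right)} \right)} = -20 - 0 \left(-4\right) = -20 - 0 = -20 + 0 = -20$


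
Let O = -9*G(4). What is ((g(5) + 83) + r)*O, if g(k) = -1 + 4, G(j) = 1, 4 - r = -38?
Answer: -1152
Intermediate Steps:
r = 42 (r = 4 - 1*(-38) = 4 + 38 = 42)
O = -9 (O = -9*1 = -9)
g(k) = 3
((g(5) + 83) + r)*O = ((3 + 83) + 42)*(-9) = (86 + 42)*(-9) = 128*(-9) = -1152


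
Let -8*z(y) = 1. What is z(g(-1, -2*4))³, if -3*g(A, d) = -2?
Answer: -1/512 ≈ -0.0019531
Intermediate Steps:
g(A, d) = ⅔ (g(A, d) = -⅓*(-2) = ⅔)
z(y) = -⅛ (z(y) = -⅛*1 = -⅛)
z(g(-1, -2*4))³ = (-⅛)³ = -1/512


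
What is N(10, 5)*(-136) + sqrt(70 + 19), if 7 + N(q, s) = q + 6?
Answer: -1224 + sqrt(89) ≈ -1214.6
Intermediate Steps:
N(q, s) = -1 + q (N(q, s) = -7 + (q + 6) = -7 + (6 + q) = -1 + q)
N(10, 5)*(-136) + sqrt(70 + 19) = (-1 + 10)*(-136) + sqrt(70 + 19) = 9*(-136) + sqrt(89) = -1224 + sqrt(89)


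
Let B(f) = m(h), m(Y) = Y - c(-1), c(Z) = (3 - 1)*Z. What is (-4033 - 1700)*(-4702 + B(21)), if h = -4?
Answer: 26968032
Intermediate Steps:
c(Z) = 2*Z
m(Y) = 2 + Y (m(Y) = Y - 2*(-1) = Y - 1*(-2) = Y + 2 = 2 + Y)
B(f) = -2 (B(f) = 2 - 4 = -2)
(-4033 - 1700)*(-4702 + B(21)) = (-4033 - 1700)*(-4702 - 2) = -5733*(-4704) = 26968032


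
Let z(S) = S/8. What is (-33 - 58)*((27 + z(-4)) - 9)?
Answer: -3185/2 ≈ -1592.5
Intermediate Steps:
z(S) = S/8 (z(S) = S*(⅛) = S/8)
(-33 - 58)*((27 + z(-4)) - 9) = (-33 - 58)*((27 + (⅛)*(-4)) - 9) = -91*((27 - ½) - 9) = -91*(53/2 - 9) = -91*35/2 = -3185/2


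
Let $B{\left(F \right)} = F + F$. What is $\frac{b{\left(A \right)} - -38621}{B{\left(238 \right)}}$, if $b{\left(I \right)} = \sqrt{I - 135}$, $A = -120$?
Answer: $\frac{38621}{476} + \frac{i \sqrt{255}}{476} \approx 81.137 + 0.033548 i$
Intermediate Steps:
$b{\left(I \right)} = \sqrt{-135 + I}$
$B{\left(F \right)} = 2 F$
$\frac{b{\left(A \right)} - -38621}{B{\left(238 \right)}} = \frac{\sqrt{-135 - 120} - -38621}{2 \cdot 238} = \frac{\sqrt{-255} + 38621}{476} = \left(i \sqrt{255} + 38621\right) \frac{1}{476} = \left(38621 + i \sqrt{255}\right) \frac{1}{476} = \frac{38621}{476} + \frac{i \sqrt{255}}{476}$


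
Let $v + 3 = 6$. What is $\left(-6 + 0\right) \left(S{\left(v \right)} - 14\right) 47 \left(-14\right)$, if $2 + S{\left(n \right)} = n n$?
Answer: $-27636$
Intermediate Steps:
$v = 3$ ($v = -3 + 6 = 3$)
$S{\left(n \right)} = -2 + n^{2}$ ($S{\left(n \right)} = -2 + n n = -2 + n^{2}$)
$\left(-6 + 0\right) \left(S{\left(v \right)} - 14\right) 47 \left(-14\right) = \left(-6 + 0\right) \left(\left(-2 + 3^{2}\right) - 14\right) 47 \left(-14\right) = - 6 \left(\left(-2 + 9\right) - 14\right) 47 \left(-14\right) = - 6 \left(7 - 14\right) 47 \left(-14\right) = \left(-6\right) \left(-7\right) 47 \left(-14\right) = 42 \cdot 47 \left(-14\right) = 1974 \left(-14\right) = -27636$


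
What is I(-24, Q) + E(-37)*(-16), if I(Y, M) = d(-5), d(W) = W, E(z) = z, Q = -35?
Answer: 587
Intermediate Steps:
I(Y, M) = -5
I(-24, Q) + E(-37)*(-16) = -5 - 37*(-16) = -5 + 592 = 587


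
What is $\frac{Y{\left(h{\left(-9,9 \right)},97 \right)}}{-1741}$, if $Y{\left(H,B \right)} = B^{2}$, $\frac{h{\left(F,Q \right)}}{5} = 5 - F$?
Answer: $- \frac{9409}{1741} \approx -5.4044$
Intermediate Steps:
$h{\left(F,Q \right)} = 25 - 5 F$ ($h{\left(F,Q \right)} = 5 \left(5 - F\right) = 25 - 5 F$)
$\frac{Y{\left(h{\left(-9,9 \right)},97 \right)}}{-1741} = \frac{97^{2}}{-1741} = 9409 \left(- \frac{1}{1741}\right) = - \frac{9409}{1741}$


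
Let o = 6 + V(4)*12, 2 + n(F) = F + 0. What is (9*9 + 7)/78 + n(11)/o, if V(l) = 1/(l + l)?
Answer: 454/195 ≈ 2.3282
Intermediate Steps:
V(l) = 1/(2*l)
n(F) = -2 + F (n(F) = -2 + (F + 0) = -2 + F)
o = 15/2 (o = 6 + ((½)/4)*12 = 6 + ((½)*(¼))*12 = 6 + (⅛)*12 = 6 + 3/2 = 15/2 ≈ 7.5000)
(9*9 + 7)/78 + n(11)/o = (9*9 + 7)/78 + (-2 + 11)/(15/2) = (81 + 7)*(1/78) + 9*(2/15) = 88*(1/78) + 6/5 = 44/39 + 6/5 = 454/195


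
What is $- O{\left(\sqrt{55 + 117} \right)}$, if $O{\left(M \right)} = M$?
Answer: $- 2 \sqrt{43} \approx -13.115$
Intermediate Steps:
$- O{\left(\sqrt{55 + 117} \right)} = - \sqrt{55 + 117} = - \sqrt{172} = - 2 \sqrt{43}$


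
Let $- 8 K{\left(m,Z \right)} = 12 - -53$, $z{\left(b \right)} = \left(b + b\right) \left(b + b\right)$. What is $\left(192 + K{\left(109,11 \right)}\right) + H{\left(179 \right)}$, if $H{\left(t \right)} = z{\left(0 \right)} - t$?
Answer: $\frac{39}{8} \approx 4.875$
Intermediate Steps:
$z{\left(b \right)} = 4 b^{2}$ ($z{\left(b \right)} = 2 b 2 b = 4 b^{2}$)
$K{\left(m,Z \right)} = - \frac{65}{8}$ ($K{\left(m,Z \right)} = - \frac{12 - -53}{8} = - \frac{12 + 53}{8} = \left(- \frac{1}{8}\right) 65 = - \frac{65}{8}$)
$H{\left(t \right)} = - t$ ($H{\left(t \right)} = 4 \cdot 0^{2} - t = 4 \cdot 0 - t = 0 - t = - t$)
$\left(192 + K{\left(109,11 \right)}\right) + H{\left(179 \right)} = \left(192 - \frac{65}{8}\right) - 179 = \frac{1471}{8} - 179 = \frac{39}{8}$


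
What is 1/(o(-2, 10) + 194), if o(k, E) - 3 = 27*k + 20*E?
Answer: 1/343 ≈ 0.0029155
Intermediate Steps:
o(k, E) = 3 + 20*E + 27*k (o(k, E) = 3 + (27*k + 20*E) = 3 + (20*E + 27*k) = 3 + 20*E + 27*k)
1/(o(-2, 10) + 194) = 1/((3 + 20*10 + 27*(-2)) + 194) = 1/((3 + 200 - 54) + 194) = 1/(149 + 194) = 1/343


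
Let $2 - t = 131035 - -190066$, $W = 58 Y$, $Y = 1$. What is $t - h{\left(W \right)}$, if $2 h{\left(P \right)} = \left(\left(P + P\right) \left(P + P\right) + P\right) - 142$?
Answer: $-327785$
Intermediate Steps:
$W = 58$ ($W = 58 \cdot 1 = 58$)
$t = -321099$ ($t = 2 - \left(131035 - -190066\right) = 2 - \left(131035 + 190066\right) = 2 - 321101 = -321099$)
$h{\left(P \right)} = -71 + \frac{P}{2} + 2 P^{2}$ ($h{\left(P \right)} = \frac{\left(\left(P + P\right) \left(P + P\right) + P\right) - 142}{2} = \frac{\left(2 P 2 P + P\right) - 142}{2} = \frac{\left(4 P^{2} + P\right) - 142}{2} = \frac{\left(P + 4 P^{2}\right) - 142}{2} = \frac{-142 + P + 4 P^{2}}{2} = -71 + \frac{P}{2} + 2 P^{2}$)
$t - h{\left(W \right)} = -321099 - \left(-71 + \frac{1}{2} \cdot 58 + 2 \cdot 58^{2}\right) = -321099 - \left(-71 + 29 + 2 \cdot 3364\right) = -321099 - \left(-71 + 29 + 6728\right) = -321099 - 6686 = -327785$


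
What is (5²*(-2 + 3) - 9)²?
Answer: 256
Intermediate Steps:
(5²*(-2 + 3) - 9)² = (25*1 - 9)² = (25 - 9)² = 16² = 256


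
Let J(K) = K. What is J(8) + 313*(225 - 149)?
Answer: 23796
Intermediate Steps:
J(8) + 313*(225 - 149) = 8 + 313*(225 - 149) = 8 + 313*76 = 8 + 23788 = 23796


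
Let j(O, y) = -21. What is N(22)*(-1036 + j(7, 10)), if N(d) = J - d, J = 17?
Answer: 5285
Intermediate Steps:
N(d) = 17 - d
N(22)*(-1036 + j(7, 10)) = (17 - 1*22)*(-1036 - 21) = (17 - 22)*(-1057) = -5*(-1057) = 5285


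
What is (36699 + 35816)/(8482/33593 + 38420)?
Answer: 2435996395/1290651542 ≈ 1.8874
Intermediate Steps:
(36699 + 35816)/(8482/33593 + 38420) = 72515/(8482*(1/33593) + 38420) = 72515/(8482/33593 + 38420) = 72515/(1290651542/33593) = 72515*(33593/1290651542) = 2435996395/1290651542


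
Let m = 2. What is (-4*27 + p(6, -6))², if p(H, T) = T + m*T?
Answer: 15876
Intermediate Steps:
p(H, T) = 3*T (p(H, T) = T + 2*T = 3*T)
(-4*27 + p(6, -6))² = (-4*27 + 3*(-6))² = (-108 - 18)² = (-126)² = 15876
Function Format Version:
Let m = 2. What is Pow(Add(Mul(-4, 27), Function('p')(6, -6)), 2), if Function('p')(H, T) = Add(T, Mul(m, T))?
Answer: 15876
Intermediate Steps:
Function('p')(H, T) = Mul(3, T) (Function('p')(H, T) = Add(T, Mul(2, T)) = Mul(3, T))
Pow(Add(Mul(-4, 27), Function('p')(6, -6)), 2) = Pow(Add(Mul(-4, 27), Mul(3, -6)), 2) = Pow(Add(-108, -18), 2) = Pow(-126, 2) = 15876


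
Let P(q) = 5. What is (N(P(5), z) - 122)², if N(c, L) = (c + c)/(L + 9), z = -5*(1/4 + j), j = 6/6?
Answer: 1695204/121 ≈ 14010.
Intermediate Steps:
j = 1 (j = 6*(⅙) = 1)
z = -25/4 (z = -5*(1/4 + 1) = -5*(¼ + 1) = -5*5/4 = -25/4 ≈ -6.2500)
N(c, L) = 2*c/(9 + L) (N(c, L) = (2*c)/(9 + L) = 2*c/(9 + L))
(N(P(5), z) - 122)² = (2*5/(9 - 25/4) - 122)² = (2*5/(11/4) - 122)² = (2*5*(4/11) - 122)² = (40/11 - 122)² = (-1302/11)² = 1695204/121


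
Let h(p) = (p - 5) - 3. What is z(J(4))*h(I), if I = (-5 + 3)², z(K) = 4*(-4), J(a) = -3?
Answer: 64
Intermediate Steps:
z(K) = -16
I = 4 (I = (-2)² = 4)
h(p) = -8 + p (h(p) = (-5 + p) - 3 = -8 + p)
z(J(4))*h(I) = -16*(-8 + 4) = -16*(-4) = 64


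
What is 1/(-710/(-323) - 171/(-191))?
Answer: 61693/190843 ≈ 0.32327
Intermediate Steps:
1/(-710/(-323) - 171/(-191)) = 1/(-710*(-1/323) - 171*(-1/191)) = 1/(710/323 + 171/191) = 1/(190843/61693) = 61693/190843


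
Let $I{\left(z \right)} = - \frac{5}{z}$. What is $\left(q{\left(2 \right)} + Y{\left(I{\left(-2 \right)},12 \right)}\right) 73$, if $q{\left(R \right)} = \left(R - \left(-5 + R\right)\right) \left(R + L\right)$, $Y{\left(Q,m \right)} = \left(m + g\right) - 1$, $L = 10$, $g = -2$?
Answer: $5037$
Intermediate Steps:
$Y{\left(Q,m \right)} = -3 + m$ ($Y{\left(Q,m \right)} = \left(m - 2\right) - 1 = \left(-2 + m\right) - 1 = -3 + m$)
$q{\left(R \right)} = 50 + 5 R$ ($q{\left(R \right)} = \left(R - \left(-5 + R\right)\right) \left(R + 10\right) = 5 \left(10 + R\right) = 50 + 5 R$)
$\left(q{\left(2 \right)} + Y{\left(I{\left(-2 \right)},12 \right)}\right) 73 = \left(\left(50 + 5 \cdot 2\right) + \left(-3 + 12\right)\right) 73 = \left(\left(50 + 10\right) + 9\right) 73 = \left(60 + 9\right) 73 = 69 \cdot 73 = 5037$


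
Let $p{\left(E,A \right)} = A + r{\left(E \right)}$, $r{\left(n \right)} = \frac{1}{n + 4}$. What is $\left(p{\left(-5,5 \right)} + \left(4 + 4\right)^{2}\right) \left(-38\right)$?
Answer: $-2584$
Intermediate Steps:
$r{\left(n \right)} = \frac{1}{4 + n}$
$p{\left(E,A \right)} = A + \frac{1}{4 + E}$
$\left(p{\left(-5,5 \right)} + \left(4 + 4\right)^{2}\right) \left(-38\right) = \left(\frac{1 + 5 \left(4 - 5\right)}{4 - 5} + \left(4 + 4\right)^{2}\right) \left(-38\right) = \left(\frac{1 + 5 \left(-1\right)}{-1} + 8^{2}\right) \left(-38\right) = \left(- (1 - 5) + 64\right) \left(-38\right) = \left(\left(-1\right) \left(-4\right) + 64\right) \left(-38\right) = \left(4 + 64\right) \left(-38\right) = 68 \left(-38\right) = -2584$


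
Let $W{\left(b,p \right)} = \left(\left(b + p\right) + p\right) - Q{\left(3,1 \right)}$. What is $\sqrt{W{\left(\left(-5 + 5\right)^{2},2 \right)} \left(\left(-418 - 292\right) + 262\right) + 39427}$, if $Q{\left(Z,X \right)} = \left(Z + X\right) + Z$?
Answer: $\sqrt{40771} \approx 201.92$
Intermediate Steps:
$Q{\left(Z,X \right)} = X + 2 Z$ ($Q{\left(Z,X \right)} = \left(X + Z\right) + Z = X + 2 Z$)
$W{\left(b,p \right)} = -7 + b + 2 p$ ($W{\left(b,p \right)} = \left(\left(b + p\right) + p\right) - \left(1 + 2 \cdot 3\right) = \left(b + 2 p\right) - \left(1 + 6\right) = \left(b + 2 p\right) - 7 = -7 + b + 2 p$)
$\sqrt{W{\left(\left(-5 + 5\right)^{2},2 \right)} \left(\left(-418 - 292\right) + 262\right) + 39427} = \sqrt{\left(-7 + \left(-5 + 5\right)^{2} + 2 \cdot 2\right) \left(\left(-418 - 292\right) + 262\right) + 39427} = \sqrt{\left(-7 + 0^{2} + 4\right) \left(-710 + 262\right) + 39427} = \sqrt{\left(-7 + 0 + 4\right) \left(-448\right) + 39427} = \sqrt{\left(-3\right) \left(-448\right) + 39427} = \sqrt{1344 + 39427} = \sqrt{40771}$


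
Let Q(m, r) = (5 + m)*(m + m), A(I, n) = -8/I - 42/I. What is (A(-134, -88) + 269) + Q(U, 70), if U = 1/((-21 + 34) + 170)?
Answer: 604532216/2243763 ≈ 269.43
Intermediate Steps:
A(I, n) = -50/I
U = 1/183 (U = 1/(13 + 170) = 1/183 ≈ 0.0054645)
Q(m, r) = 2*m*(5 + m) (Q(m, r) = (5 + m)*(2*m) = 2*m*(5 + m))
(A(-134, -88) + 269) + Q(U, 70) = (-50/(-134) + 269) + 2*(1/183)*(5 + 1/183) = (-50*(-1/134) + 269) + 2*(1/183)*(916/183) = (25/67 + 269) + 1832/33489 = 18048/67 + 1832/33489 = 604532216/2243763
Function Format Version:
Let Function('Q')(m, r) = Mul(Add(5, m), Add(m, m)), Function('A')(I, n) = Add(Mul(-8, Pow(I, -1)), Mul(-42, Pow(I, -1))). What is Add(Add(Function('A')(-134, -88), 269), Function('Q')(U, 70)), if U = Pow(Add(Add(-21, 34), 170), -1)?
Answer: Rational(604532216, 2243763) ≈ 269.43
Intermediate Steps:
Function('A')(I, n) = Mul(-50, Pow(I, -1))
U = Rational(1, 183) (U = Pow(Add(13, 170), -1) = Pow(183, -1) = Rational(1, 183) ≈ 0.0054645)
Function('Q')(m, r) = Mul(2, m, Add(5, m)) (Function('Q')(m, r) = Mul(Add(5, m), Mul(2, m)) = Mul(2, m, Add(5, m)))
Add(Add(Function('A')(-134, -88), 269), Function('Q')(U, 70)) = Add(Add(Mul(-50, Pow(-134, -1)), 269), Mul(2, Rational(1, 183), Add(5, Rational(1, 183)))) = Add(Add(Mul(-50, Rational(-1, 134)), 269), Mul(2, Rational(1, 183), Rational(916, 183))) = Add(Add(Rational(25, 67), 269), Rational(1832, 33489)) = Add(Rational(18048, 67), Rational(1832, 33489)) = Rational(604532216, 2243763)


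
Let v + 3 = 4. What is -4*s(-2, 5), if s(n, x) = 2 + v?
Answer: -12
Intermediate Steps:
v = 1 (v = -3 + 4 = 1)
s(n, x) = 3 (s(n, x) = 2 + 1 = 3)
-4*s(-2, 5) = -4*3 = -12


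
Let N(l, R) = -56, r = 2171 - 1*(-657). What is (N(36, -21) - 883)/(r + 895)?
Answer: -313/1241 ≈ -0.25222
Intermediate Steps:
r = 2828 (r = 2171 + 657 = 2828)
(N(36, -21) - 883)/(r + 895) = (-56 - 883)/(2828 + 895) = -939/3723 = -939*1/3723 = -313/1241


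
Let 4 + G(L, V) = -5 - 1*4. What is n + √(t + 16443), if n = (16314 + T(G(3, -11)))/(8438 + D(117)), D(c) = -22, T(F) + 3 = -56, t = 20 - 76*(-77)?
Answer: 16255/8416 + √22315 ≈ 151.31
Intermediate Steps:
G(L, V) = -13 (G(L, V) = -4 + (-5 - 1*4) = -4 + (-5 - 4) = -4 - 9 = -13)
t = 5872 (t = 20 + 5852 = 5872)
T(F) = -59 (T(F) = -3 - 56 = -59)
n = 16255/8416 (n = (16314 - 59)/(8438 - 22) = 16255/8416 ≈ 1.9314)
n + √(t + 16443) = 16255/8416 + √(5872 + 16443) = 16255/8416 + √22315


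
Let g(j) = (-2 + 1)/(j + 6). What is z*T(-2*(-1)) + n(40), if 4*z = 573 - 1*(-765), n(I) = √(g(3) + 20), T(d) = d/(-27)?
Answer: -223/9 + √179/3 ≈ -20.318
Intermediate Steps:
T(d) = -d/27 (T(d) = d*(-1/27) = -d/27)
g(j) = -1/(6 + j)
n(I) = √179/3 (n(I) = √(-1/(6 + 3) + 20) = √(-1/9 + 20) = √(-1*⅑ + 20) = √(-⅑ + 20) = √(179/9) = √179/3)
z = 669/2 (z = (573 - 1*(-765))/4 = (573 + 765)/4 = (¼)*1338 = 669/2 ≈ 334.50)
z*T(-2*(-1)) + n(40) = 669*(-(-2)*(-1)/27)/2 + √179/3 = 669*(-1/27*2)/2 + √179/3 = (669/2)*(-2/27) + √179/3 = -223/9 + √179/3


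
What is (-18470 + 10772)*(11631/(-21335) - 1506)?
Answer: 247430201418/21335 ≈ 1.1597e+7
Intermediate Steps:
(-18470 + 10772)*(11631/(-21335) - 1506) = -7698*(11631*(-1/21335) - 1506) = -7698*(-11631/21335 - 1506) = -7698*(-32142141/21335) = 247430201418/21335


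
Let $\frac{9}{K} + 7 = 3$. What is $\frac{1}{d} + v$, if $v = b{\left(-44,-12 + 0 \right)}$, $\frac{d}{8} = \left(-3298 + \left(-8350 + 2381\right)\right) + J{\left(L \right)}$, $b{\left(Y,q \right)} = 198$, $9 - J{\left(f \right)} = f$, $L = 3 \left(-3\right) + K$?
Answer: $\frac{14646851}{73974} \approx 198.0$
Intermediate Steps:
$K = - \frac{9}{4}$ ($K = \frac{9}{-7 + 3} = \frac{9}{-4} = 9 \left(- \frac{1}{4}\right) = - \frac{9}{4} \approx -2.25$)
$L = - \frac{45}{4}$ ($L = 3 \left(-3\right) - \frac{9}{4} = -9 - \frac{9}{4} = - \frac{45}{4} \approx -11.25$)
$J{\left(f \right)} = 9 - f$
$d = -73974$ ($d = 8 \left(\left(-3298 + \left(-8350 + 2381\right)\right) + \left(9 - - \frac{45}{4}\right)\right) = 8 \left(\left(-3298 - 5969\right) + \left(9 + \frac{45}{4}\right)\right) = 8 \left(-9267 + \frac{81}{4}\right) = 8 \left(- \frac{36987}{4}\right) = -73974$)
$v = 198$
$\frac{1}{d} + v = \frac{1}{-73974} + 198 = - \frac{1}{73974} + 198 = \frac{14646851}{73974}$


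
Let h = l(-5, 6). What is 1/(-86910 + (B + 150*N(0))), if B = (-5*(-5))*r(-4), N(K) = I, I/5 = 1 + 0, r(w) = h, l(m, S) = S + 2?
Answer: -1/85960 ≈ -1.1633e-5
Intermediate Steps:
l(m, S) = 2 + S
h = 8 (h = 2 + 6 = 8)
r(w) = 8
I = 5 (I = 5*(1 + 0) = 5*1 = 5)
N(K) = 5
B = 200 (B = -5*(-5)*8 = 25*8 = 200)
1/(-86910 + (B + 150*N(0))) = 1/(-86910 + (200 + 150*5)) = 1/(-86910 + (200 + 750)) = 1/(-86910 + 950) = 1/(-85960) = -1/85960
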